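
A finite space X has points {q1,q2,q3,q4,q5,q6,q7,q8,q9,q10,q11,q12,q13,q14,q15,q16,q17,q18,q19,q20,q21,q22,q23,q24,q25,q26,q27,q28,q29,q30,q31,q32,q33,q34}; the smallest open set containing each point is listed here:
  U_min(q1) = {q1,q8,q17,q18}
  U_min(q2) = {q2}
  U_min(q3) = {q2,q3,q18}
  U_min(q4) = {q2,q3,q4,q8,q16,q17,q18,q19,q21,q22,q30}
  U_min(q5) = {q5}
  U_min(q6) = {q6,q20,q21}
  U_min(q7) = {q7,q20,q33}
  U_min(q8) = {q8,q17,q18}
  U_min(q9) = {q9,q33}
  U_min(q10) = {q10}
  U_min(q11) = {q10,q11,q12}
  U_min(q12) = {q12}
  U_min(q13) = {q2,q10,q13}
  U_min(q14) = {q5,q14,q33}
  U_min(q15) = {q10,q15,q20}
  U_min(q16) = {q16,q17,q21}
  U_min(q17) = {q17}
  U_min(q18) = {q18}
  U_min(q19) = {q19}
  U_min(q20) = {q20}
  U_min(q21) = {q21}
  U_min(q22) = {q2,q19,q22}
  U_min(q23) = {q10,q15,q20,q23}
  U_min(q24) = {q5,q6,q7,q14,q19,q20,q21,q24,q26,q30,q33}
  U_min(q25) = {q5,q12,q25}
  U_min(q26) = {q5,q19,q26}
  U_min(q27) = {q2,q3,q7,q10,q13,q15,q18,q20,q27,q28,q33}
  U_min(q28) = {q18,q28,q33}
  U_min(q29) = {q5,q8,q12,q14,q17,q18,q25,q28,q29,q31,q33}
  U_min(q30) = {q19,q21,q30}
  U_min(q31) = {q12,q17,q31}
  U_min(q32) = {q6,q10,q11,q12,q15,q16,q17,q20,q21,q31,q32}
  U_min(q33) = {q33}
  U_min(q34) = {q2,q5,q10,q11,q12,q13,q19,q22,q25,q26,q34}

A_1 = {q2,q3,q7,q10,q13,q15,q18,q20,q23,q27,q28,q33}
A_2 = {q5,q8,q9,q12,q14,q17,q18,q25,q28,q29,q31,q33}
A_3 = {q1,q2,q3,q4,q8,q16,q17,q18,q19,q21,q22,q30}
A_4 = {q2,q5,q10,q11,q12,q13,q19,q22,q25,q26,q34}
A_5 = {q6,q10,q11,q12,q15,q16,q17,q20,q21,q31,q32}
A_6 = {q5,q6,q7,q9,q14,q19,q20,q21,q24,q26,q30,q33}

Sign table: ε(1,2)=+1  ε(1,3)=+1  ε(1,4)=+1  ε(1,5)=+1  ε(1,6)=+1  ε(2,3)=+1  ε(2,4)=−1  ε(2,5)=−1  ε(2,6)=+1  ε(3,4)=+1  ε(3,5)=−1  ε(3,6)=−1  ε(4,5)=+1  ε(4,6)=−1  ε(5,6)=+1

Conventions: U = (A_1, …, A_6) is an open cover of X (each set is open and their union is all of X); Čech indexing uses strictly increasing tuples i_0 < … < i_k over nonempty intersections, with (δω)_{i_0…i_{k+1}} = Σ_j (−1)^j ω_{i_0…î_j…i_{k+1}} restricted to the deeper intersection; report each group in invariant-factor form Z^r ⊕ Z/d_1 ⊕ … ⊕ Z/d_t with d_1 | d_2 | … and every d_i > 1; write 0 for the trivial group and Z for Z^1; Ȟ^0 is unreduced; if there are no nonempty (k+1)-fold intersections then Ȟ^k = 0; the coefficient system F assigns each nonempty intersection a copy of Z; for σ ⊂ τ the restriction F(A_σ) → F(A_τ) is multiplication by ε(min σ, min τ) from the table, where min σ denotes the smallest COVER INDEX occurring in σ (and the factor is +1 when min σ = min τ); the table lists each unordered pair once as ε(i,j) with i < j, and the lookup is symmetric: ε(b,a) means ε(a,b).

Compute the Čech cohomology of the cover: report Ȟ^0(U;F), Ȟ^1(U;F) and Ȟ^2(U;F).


Ȟ^0 = 0, Ȟ^1 = Z/2, Ȟ^2 = Z

intersection data:
  A12={q18,q28,q33} A13={q2,q3,q18} A14={q2,q10,q13} A15={q10,q15,q20} A16={q7,q20,q33} A23={q8,q17,q18} A24={q5,q12,q25} A25={q12,q17,q31} A26={q5,q9,q14,q33} A34={q2,q19,q22} A35={q16,q17,q21} A36={q19,q21,q30} A45={q10,q11,q12} A46={q5,q19,q26} A56={q6,q20,q21}
  A123={q18} A126={q33} A134={q2} A145={q10} A156={q20} A235={q17} A245={q12} A246={q5} A346={q19} A356={q21}
C dims 6,15,10; δ0: rk 6, SNF 1^5·2; δ1: rk 9, SNF 1^9
Ȟ^0 = (6 − 6) − 0 = 0, so Ȟ^0 ≅ 0
Ȟ^1 = (15 − 9) − 6 = 0 plus torsion [2], so Ȟ^1 ≅ Z/2
Ȟ^2 = (10 − 0) − 9 = 1, so Ȟ^2 ≅ Z


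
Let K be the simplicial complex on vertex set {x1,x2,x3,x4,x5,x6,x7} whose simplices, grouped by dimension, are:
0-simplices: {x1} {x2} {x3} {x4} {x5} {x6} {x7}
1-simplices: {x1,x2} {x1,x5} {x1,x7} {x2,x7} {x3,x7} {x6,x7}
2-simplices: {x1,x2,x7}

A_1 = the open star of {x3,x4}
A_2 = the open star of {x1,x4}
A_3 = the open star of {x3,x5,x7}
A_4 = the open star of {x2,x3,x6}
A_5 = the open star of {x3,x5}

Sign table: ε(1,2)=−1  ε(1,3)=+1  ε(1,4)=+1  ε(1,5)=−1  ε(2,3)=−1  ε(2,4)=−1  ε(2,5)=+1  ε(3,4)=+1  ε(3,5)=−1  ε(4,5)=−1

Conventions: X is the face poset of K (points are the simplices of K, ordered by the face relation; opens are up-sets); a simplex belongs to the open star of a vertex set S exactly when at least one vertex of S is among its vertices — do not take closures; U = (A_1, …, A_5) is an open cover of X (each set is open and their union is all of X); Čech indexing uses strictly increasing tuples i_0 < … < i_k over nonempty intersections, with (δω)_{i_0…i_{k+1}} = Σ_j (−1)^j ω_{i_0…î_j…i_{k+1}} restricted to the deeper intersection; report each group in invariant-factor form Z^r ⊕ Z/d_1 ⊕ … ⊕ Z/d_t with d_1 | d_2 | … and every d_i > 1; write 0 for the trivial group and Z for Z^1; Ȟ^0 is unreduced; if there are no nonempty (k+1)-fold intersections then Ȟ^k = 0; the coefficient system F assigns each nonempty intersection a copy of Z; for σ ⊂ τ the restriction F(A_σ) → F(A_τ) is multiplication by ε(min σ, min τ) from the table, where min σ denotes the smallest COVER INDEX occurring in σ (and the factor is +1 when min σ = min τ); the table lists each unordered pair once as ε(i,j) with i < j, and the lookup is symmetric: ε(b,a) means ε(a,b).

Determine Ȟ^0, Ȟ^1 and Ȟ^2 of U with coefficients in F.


Ȟ^0 ≅ Z,  Ȟ^1 ≅ Z,  Ȟ^2 ≅ 0

nonempty intersections:
  A1={{x3},{x4},{x3,x7}} A2={{x1},{x4},{x1,x2},{x1,x5},{x1,x7},{x1,x2,x7}} A3={{x3},{x5},{x7},{x1,x5},{x1,x7},{x2,x7},{x3,x7},{x6,x7},{x1,x2,x7}} A4={{x2},{x3},{x6},{x1,x2},{x2,x7},{x3,x7},{x6,x7},{x1,x2,x7}} A5={{x3},{x5},{x1,x5},{x3,x7}}
  A12={{x4}} A13={{x3},{x3,x7}} A14={{x3},{x3,x7}} A15={{x3},{x3,x7}} A23={{x1,x5},{x1,x7},{x1,x2,x7}} A24={{x1,x2},{x1,x2,x7}} A25={{x1,x5}} A34={{x3},{x2,x7},{x3,x7},{x6,x7},{x1,x2,x7}} A35={{x3},{x5},{x1,x5},{x3,x7}} A45={{x3},{x3,x7}}
  A134={{x3},{x3,x7}} A135={{x3},{x3,x7}} A145={{x3},{x3,x7}} A234={{x1,x2,x7}} A235={{x1,x5}} A345={{x3},{x3,x7}}
  A1345={{x3},{x3,x7}}
C dims 5,10,6,1; δ0: rk 4, SNF 1^4; δ1: rk 5, SNF 1^5; δ2: rk 1, SNF 1^1
Ȟ^0: (5−4)−0=1 ⇒ Z
Ȟ^1: (10−5)−4=1 ⇒ Z
Ȟ^2: (6−1)−5=0 ⇒ 0


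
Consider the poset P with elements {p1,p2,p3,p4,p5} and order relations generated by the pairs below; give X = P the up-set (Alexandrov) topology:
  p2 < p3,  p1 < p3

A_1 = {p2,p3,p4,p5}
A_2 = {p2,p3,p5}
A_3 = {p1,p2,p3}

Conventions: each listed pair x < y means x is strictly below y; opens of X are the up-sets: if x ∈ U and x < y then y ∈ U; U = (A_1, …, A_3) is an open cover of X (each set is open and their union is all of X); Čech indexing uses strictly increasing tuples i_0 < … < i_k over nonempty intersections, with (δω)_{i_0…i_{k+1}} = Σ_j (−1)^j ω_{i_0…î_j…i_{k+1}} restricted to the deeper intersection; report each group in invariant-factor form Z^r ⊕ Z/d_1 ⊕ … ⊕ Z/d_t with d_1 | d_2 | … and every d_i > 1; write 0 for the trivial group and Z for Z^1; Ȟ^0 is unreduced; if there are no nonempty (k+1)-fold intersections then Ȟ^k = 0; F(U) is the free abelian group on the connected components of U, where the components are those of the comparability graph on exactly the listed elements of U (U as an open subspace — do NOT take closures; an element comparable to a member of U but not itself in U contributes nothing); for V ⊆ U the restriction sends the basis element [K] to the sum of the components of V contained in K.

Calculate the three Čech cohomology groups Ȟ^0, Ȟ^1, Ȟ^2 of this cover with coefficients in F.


cover nerve:
  A12={p2,p3,p5} A13={p2,p3} A23={p2,p3}
  A123={p2,p3}
components per intersection:
  A1: {p2,p3} {p4} {p5}
  A2: {p2,p3} {p5}
  A3: {p1,p2,p3}
  A12: {p2,p3} {p5}
  A13: {p2,p3}
  A23: {p2,p3}
  A123: {p2,p3}
C dims 6,4,1; δ0: rk 3, SNF 1^3; δ1: rk 1, SNF 1^1
Ȟ^0: (6−3)−0=3 ⇒ Z^3
Ȟ^1: (4−1)−3=0 ⇒ 0
Ȟ^2: (1−0)−1=0 ⇒ 0

Ȟ^0(U;F) ≅ Z^3, Ȟ^1(U;F) ≅ 0, Ȟ^2(U;F) ≅ 0


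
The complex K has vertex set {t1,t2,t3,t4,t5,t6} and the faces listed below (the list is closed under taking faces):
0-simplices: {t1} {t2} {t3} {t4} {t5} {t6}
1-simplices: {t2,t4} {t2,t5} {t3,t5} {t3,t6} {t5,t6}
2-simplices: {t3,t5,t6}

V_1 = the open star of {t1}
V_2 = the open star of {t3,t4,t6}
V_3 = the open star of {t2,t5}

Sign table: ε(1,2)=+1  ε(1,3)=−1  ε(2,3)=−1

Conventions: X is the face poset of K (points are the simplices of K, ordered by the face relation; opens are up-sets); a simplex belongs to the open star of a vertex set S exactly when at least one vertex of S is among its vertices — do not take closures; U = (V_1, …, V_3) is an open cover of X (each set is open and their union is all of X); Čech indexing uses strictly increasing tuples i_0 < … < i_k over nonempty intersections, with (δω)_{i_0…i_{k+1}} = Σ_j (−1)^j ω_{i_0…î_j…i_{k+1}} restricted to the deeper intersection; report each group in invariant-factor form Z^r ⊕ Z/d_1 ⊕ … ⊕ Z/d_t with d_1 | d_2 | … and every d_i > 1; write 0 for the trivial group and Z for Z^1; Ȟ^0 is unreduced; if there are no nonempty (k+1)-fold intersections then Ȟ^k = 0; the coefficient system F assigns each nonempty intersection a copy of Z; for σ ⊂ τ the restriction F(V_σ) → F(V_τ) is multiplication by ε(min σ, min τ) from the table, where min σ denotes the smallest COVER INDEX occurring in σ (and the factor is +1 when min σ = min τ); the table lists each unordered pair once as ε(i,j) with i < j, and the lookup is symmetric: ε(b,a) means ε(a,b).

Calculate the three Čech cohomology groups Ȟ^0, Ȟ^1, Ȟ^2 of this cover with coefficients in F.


nerve of the cover:
  V1={{t1}} V2={{t3},{t4},{t6},{t2,t4},{t3,t5},{t3,t6},{t5,t6},{t3,t5,t6}} V3={{t2},{t5},{t2,t4},{t2,t5},{t3,t5},{t5,t6},{t3,t5,t6}}
  V23={{t2,t4},{t3,t5},{t5,t6},{t3,t5,t6}}
C dims 3,1; δ0: rk 1, SNF 1^1
Ȟ^0 = (3 − 1) − 0 = 2, so Ȟ^0 ≅ Z^2
Ȟ^1 = (1 − 0) − 1 = 0, so Ȟ^1 ≅ 0
Ȟ^2 = (0 − 0) − 0 = 0, so Ȟ^2 ≅ 0

Ȟ^0 = Z^2, Ȟ^1 = 0 and Ȟ^2 = 0


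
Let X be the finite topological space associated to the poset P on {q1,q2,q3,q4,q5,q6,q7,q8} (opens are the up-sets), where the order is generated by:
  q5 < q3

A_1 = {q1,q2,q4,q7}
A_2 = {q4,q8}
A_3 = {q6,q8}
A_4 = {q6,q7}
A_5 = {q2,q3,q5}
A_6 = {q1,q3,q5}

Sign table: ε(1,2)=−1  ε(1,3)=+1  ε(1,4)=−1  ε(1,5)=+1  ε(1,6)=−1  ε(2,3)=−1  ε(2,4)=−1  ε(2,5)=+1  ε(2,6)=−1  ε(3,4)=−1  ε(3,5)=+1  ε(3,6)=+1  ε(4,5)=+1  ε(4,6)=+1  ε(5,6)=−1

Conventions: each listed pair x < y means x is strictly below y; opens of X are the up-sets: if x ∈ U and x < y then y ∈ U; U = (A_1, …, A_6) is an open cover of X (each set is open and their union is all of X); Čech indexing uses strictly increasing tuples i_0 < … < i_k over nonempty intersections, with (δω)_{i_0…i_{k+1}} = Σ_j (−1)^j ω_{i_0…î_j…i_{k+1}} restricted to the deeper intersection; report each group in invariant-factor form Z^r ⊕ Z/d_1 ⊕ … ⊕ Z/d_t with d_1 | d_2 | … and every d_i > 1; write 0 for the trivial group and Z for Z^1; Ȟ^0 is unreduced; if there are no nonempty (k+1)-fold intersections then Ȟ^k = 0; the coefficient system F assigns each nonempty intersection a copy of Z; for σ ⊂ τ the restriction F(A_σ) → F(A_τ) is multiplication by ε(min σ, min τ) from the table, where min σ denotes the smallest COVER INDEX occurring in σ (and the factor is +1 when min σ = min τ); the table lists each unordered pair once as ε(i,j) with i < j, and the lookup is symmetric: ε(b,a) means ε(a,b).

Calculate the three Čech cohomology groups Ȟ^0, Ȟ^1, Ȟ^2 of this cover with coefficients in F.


Ȟ^0 ≅ Z, Ȟ^1 ≅ Z^2, Ȟ^2 ≅ 0

nerve of the cover:
  A12={q4} A14={q7} A15={q2} A16={q1} A23={q8} A34={q6} A56={q3,q5}
C dims 6,7; δ0: rk 5, SNF 1^5
Ȟ^0 = (6 − 5) − 0 = 1, so Ȟ^0 ≅ Z
Ȟ^1 = (7 − 0) − 5 = 2, so Ȟ^1 ≅ Z^2
Ȟ^2 = (0 − 0) − 0 = 0, so Ȟ^2 ≅ 0


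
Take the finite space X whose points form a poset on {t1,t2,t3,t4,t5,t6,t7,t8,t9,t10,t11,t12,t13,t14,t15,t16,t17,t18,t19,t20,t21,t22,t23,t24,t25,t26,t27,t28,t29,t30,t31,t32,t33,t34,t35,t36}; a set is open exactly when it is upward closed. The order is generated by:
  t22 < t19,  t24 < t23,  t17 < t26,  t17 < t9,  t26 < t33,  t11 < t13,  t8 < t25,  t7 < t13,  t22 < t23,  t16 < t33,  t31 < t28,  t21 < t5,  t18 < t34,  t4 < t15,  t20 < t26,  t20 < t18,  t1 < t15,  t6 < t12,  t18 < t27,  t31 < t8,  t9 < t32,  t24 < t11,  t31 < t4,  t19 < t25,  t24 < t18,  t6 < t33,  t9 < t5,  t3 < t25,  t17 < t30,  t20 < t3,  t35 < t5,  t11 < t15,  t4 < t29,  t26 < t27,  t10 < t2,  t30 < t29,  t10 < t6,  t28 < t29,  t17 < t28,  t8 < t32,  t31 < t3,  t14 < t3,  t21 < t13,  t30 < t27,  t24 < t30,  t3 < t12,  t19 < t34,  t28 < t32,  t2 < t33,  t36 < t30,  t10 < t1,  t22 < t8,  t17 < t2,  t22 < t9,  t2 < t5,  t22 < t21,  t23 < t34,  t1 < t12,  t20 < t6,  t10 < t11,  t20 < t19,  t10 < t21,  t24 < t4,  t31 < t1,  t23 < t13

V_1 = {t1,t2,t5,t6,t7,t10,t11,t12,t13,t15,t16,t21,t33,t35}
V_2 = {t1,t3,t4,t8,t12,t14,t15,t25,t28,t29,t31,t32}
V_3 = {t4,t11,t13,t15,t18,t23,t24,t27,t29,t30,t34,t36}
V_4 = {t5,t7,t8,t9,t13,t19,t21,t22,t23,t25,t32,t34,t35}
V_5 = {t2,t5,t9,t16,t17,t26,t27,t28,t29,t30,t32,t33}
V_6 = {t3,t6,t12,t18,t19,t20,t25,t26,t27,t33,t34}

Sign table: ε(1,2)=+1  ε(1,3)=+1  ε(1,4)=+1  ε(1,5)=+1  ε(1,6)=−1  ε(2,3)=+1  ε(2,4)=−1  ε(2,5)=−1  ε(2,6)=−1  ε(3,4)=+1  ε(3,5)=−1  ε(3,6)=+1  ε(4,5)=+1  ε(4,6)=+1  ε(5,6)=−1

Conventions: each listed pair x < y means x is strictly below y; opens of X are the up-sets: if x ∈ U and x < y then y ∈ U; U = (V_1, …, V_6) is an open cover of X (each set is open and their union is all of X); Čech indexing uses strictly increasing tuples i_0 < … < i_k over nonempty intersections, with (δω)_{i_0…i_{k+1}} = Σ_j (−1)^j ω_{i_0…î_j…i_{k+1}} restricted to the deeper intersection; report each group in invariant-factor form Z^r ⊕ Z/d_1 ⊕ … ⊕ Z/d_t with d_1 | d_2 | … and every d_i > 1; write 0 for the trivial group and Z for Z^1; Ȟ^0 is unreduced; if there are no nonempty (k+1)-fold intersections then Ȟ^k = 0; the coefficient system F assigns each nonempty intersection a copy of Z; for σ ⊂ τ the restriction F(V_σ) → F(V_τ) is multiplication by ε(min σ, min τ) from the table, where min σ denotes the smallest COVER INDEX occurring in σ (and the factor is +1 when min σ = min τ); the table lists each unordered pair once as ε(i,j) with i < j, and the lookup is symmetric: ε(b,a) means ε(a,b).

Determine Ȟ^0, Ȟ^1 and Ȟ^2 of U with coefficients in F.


nonempty intersections:
  V12={t1,t12,t15} V13={t11,t13,t15} V14={t5,t7,t13,t21,t35} V15={t2,t5,t16,t33} V16={t6,t12,t33} V23={t4,t15,t29} V24={t8,t25,t32} V25={t28,t29,t32} V26={t3,t12,t25} V34={t13,t23,t34} V35={t27,t29,t30} V36={t18,t27,t34} V45={t5,t9,t32} V46={t19,t25,t34} V56={t26,t27,t33}
  V123={t15} V126={t12} V134={t13} V145={t5} V156={t33} V235={t29} V245={t32} V246={t25} V346={t34} V356={t27}
C dims 6,15,10; δ0: rk 6, SNF 1^5·2; δ1: rk 9, SNF 1^9
Ȟ^0: (6−6)−0=0 ⇒ 0
Ȟ^1: (15−9)−6=0 plus torsion [2] ⇒ Z/2
Ȟ^2: (10−0)−9=1 ⇒ Z

Ȟ^0 ≅ 0; Ȟ^1 ≅ Z/2; Ȟ^2 ≅ Z


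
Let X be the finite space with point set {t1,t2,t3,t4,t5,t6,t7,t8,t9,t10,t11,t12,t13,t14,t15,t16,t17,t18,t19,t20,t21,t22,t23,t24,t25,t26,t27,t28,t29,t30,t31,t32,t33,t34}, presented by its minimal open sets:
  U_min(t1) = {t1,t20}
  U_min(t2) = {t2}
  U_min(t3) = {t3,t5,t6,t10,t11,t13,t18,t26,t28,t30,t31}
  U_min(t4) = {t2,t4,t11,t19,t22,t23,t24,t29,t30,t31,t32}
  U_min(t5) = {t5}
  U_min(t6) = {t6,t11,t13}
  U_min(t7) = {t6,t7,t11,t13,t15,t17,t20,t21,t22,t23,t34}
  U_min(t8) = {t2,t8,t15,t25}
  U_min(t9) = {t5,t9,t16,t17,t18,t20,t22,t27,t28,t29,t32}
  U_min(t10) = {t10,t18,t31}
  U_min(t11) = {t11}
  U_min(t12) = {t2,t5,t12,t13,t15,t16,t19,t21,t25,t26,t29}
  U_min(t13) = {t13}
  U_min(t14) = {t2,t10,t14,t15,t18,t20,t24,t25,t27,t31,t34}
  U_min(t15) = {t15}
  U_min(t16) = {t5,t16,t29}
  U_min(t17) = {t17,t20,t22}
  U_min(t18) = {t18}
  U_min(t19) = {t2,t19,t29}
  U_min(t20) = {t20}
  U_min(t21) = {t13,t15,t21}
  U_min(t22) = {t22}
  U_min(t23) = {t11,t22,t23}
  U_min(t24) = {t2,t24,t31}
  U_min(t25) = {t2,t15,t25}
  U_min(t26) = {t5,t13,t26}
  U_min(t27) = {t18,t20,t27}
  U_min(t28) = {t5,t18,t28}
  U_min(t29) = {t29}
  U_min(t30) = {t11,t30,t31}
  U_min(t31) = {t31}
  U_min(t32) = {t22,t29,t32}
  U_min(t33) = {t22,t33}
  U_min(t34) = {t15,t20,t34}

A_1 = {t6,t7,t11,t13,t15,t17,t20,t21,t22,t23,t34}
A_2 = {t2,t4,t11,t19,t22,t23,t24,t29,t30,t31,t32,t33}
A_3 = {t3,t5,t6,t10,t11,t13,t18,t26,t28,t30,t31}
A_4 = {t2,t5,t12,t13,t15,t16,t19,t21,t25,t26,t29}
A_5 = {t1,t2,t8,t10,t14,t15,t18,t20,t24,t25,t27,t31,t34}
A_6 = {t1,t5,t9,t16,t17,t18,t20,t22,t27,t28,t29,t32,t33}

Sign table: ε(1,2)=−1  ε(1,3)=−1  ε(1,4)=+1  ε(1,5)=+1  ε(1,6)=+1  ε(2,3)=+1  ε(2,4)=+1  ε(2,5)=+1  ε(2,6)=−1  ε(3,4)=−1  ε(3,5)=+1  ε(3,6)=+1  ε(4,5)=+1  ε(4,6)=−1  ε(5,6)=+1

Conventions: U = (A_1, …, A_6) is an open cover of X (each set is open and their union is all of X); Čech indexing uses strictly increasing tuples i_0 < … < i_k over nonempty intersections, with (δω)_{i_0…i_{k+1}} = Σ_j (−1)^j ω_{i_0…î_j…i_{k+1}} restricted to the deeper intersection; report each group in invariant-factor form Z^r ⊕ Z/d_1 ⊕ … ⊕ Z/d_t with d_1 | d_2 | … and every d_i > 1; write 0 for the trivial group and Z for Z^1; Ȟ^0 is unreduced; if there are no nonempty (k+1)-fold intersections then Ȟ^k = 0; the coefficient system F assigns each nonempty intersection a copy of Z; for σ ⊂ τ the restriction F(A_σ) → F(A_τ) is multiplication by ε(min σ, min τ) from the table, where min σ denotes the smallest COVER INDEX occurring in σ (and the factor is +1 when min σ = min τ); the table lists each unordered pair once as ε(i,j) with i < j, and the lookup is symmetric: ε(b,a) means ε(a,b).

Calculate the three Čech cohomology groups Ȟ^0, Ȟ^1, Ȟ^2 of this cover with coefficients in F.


nerve of the cover:
  A12={t11,t22,t23} A13={t6,t11,t13} A14={t13,t15,t21} A15={t15,t20,t34} A16={t17,t20,t22} A23={t11,t30,t31} A24={t2,t19,t29} A25={t2,t24,t31} A26={t22,t29,t32,t33} A34={t5,t13,t26} A35={t10,t18,t31} A36={t5,t18,t28} A45={t2,t15,t25} A46={t5,t16,t29} A56={t1,t18,t20,t27}
  A123={t11} A126={t22} A134={t13} A145={t15} A156={t20} A235={t31} A245={t2} A246={t29} A346={t5} A356={t18}
C dims 6,15,10; δ0: rk 6, SNF 1^5·2; δ1: rk 9, SNF 1^9
Ȟ^0 = (6 − 6) − 0 = 0, so Ȟ^0 ≅ 0
Ȟ^1 = (15 − 9) − 6 = 0 plus torsion [2], so Ȟ^1 ≅ Z/2
Ȟ^2 = (10 − 0) − 9 = 1, so Ȟ^2 ≅ Z

Ȟ^0 = 0, Ȟ^1 = Z/2 and Ȟ^2 = Z


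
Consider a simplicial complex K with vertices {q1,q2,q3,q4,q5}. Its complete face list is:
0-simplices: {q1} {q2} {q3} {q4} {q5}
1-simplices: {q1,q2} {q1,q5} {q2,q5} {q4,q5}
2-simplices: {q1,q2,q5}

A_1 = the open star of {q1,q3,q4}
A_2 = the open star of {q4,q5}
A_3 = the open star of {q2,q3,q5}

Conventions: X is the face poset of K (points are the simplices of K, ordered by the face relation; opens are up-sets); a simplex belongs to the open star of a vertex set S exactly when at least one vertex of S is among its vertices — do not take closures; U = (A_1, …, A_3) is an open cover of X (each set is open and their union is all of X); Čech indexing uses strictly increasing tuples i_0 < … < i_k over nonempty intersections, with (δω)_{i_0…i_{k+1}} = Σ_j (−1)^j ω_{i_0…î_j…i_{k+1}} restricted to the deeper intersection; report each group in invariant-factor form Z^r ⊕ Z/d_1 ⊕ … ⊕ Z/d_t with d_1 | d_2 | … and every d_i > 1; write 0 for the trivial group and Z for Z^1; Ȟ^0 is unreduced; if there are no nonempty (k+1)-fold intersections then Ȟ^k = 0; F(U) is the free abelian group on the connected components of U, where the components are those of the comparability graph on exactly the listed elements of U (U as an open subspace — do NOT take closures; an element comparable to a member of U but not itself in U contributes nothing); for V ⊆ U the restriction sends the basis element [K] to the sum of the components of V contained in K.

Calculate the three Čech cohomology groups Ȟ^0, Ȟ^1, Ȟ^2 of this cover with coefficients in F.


Ȟ^0 ≅ Z^2, Ȟ^1 ≅ 0, Ȟ^2 ≅ 0

nerve of the cover:
  A1={{q1},{q3},{q4},{q1,q2},{q1,q5},{q4,q5},{q1,q2,q5}} A2={{q4},{q5},{q1,q5},{q2,q5},{q4,q5},{q1,q2,q5}} A3={{q2},{q3},{q5},{q1,q2},{q1,q5},{q2,q5},{q4,q5},{q1,q2,q5}}
  A12={{q4},{q1,q5},{q4,q5},{q1,q2,q5}} A13={{q3},{q1,q2},{q1,q5},{q4,q5},{q1,q2,q5}} A23={{q5},{q1,q5},{q2,q5},{q4,q5},{q1,q2,q5}}
  A123={{q1,q5},{q4,q5},{q1,q2,q5}}
components per intersection:
  A1: {{q1},{q1,q2},{q1,q5},{q1,q2,q5}} {{q3}} {{q4},{q4,q5}}
  A2: {{q4},{q5},{q1,q5},{q2,q5},{q4,q5},{q1,q2,q5}}
  A3: {{q2},{q5},{q1,q2},{q1,q5},{q2,q5},{q4,q5},{q1,q2,q5}} {{q3}}
  A12: {{q4},{q4,q5}} {{q1,q5},{q1,q2,q5}}
  A13: {{q3}} {{q1,q2},{q1,q5},{q1,q2,q5}} {{q4,q5}}
  A23: {{q5},{q1,q5},{q2,q5},{q4,q5},{q1,q2,q5}}
  A123: {{q1,q5},{q1,q2,q5}} {{q4,q5}}
C dims 6,6,2; δ0: rk 4, SNF 1^4; δ1: rk 2, SNF 1^2
Ȟ^0 = (6 − 4) − 0 = 2, so Ȟ^0 ≅ Z^2
Ȟ^1 = (6 − 2) − 4 = 0, so Ȟ^1 ≅ 0
Ȟ^2 = (2 − 0) − 2 = 0, so Ȟ^2 ≅ 0


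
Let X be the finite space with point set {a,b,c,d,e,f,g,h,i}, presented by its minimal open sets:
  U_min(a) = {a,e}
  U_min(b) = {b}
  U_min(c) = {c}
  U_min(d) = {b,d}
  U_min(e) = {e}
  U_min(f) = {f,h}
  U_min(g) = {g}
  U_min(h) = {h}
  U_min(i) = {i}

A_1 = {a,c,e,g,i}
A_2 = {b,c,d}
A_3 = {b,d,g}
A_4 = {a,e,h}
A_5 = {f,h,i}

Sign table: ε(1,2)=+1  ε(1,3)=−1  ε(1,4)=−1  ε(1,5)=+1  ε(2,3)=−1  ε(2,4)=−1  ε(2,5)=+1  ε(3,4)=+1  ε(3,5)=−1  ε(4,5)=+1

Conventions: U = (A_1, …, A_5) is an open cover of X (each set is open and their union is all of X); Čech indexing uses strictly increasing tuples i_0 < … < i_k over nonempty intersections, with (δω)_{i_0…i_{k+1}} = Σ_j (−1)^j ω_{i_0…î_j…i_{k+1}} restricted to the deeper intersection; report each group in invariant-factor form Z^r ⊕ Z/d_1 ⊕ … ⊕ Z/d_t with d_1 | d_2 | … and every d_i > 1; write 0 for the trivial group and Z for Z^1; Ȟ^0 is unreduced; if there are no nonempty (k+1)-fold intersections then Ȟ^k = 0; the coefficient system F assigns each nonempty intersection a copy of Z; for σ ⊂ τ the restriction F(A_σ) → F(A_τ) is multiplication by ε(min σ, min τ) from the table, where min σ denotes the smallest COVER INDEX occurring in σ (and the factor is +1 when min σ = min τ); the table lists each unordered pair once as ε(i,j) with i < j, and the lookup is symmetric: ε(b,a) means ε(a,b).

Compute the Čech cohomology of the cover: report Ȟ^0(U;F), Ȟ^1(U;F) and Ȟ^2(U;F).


nonempty overlaps:
  A12={c} A13={g} A14={a,e} A15={i} A23={b,d} A45={h}
C dims 5,6; δ0: rk 5, SNF 1^4·2
degree 0: 5−5−0 = 0 → Ȟ^0 ≅ 0
degree 1: 6−0−5 = 1 plus torsion [2] → Ȟ^1 ≅ Z ⊕ Z/2
degree 2: 0−0−0 = 0 → Ȟ^2 ≅ 0

Ȟ^0(U;F) ≅ 0; Ȟ^1(U;F) ≅ Z ⊕ Z/2; Ȟ^2(U;F) ≅ 0


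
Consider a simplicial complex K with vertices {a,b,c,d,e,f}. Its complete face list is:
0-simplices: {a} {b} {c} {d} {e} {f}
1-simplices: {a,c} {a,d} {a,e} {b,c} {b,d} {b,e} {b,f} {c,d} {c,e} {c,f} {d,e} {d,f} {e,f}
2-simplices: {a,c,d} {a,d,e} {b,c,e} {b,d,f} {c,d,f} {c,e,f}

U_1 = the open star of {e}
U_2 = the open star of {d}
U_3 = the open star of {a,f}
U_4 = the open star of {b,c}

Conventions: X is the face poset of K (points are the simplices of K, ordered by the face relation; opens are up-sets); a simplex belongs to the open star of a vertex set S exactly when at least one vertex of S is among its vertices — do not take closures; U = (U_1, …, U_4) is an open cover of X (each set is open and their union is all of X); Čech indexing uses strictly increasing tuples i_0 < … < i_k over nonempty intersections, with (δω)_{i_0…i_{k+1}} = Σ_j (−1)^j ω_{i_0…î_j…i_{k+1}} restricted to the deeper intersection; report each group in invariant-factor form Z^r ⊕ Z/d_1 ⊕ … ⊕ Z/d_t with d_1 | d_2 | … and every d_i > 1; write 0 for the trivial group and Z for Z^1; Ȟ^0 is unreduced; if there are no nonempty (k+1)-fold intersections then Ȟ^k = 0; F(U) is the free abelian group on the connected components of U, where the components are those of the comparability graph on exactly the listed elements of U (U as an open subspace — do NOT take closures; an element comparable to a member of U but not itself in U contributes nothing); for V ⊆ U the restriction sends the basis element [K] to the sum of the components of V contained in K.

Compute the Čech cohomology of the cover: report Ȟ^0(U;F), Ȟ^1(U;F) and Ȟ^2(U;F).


Ȟ^0(U;F) ≅ Z,  Ȟ^1(U;F) ≅ Z^2,  Ȟ^2(U;F) ≅ 0

intersection data:
  U1={{e},{a,e},{b,e},{c,e},{d,e},{e,f},{a,d,e},{b,c,e},{c,e,f}} U2={{d},{a,d},{b,d},{c,d},{d,e},{d,f},{a,c,d},{a,d,e},{b,d,f},{c,d,f}} U3={{a},{f},{a,c},{a,d},{a,e},{b,f},{c,f},{d,f},{e,f},{a,c,d},{a,d,e},{b,d,f},{c,d,f},{c,e,f}} U4={{b},{c},{a,c},{b,c},{b,d},{b,e},{b,f},{c,d},{c,e},{c,f},{a,c,d},{b,c,e},{b,d,f},{c,d,f},{c,e,f}}
  U12={{d,e},{a,d,e}} U13={{a,e},{e,f},{a,d,e},{c,e,f}} U14={{b,e},{c,e},{b,c,e},{c,e,f}} U23={{a,d},{d,f},{a,c,d},{a,d,e},{b,d,f},{c,d,f}} U24={{b,d},{c,d},{a,c,d},{b,d,f},{c,d,f}} U34={{a,c},{b,f},{c,f},{a,c,d},{b,d,f},{c,d,f},{c,e,f}}
  U123={{a,d,e}} U134={{c,e,f}} U234={{a,c,d},{b,d,f},{c,d,f}}
components per intersection:
  U1: {{e},{a,e},{b,e},{c,e},{d,e},{e,f},{a,d,e},{b,c,e},{c,e,f}}
  U2: {{d},{a,d},{b,d},{c,d},{d,e},{d,f},{a,c,d},{a,d,e},{b,d,f},{c,d,f}}
  U3: {{a},{a,c},{a,d},{a,e},{a,c,d},{a,d,e}} {{f},{b,f},{c,f},{d,f},{e,f},{b,d,f},{c,d,f},{c,e,f}}
  U4: {{b},{c},{a,c},{b,c},{b,d},{b,e},{b,f},{c,d},{c,e},{c,f},{a,c,d},{b,c,e},{b,d,f},{c,d,f},{c,e,f}}
  U12: {{d,e},{a,d,e}}
  U13: {{a,e},{a,d,e}} {{e,f},{c,e,f}}
  U14: {{b,e},{c,e},{b,c,e},{c,e,f}}
  U23: {{a,d},{a,c,d},{a,d,e}} {{d,f},{b,d,f},{c,d,f}}
  U24: {{b,d},{b,d,f}} {{c,d},{a,c,d},{c,d,f}}
  U34: {{a,c},{a,c,d}} {{b,f},{b,d,f}} {{c,f},{c,d,f},{c,e,f}}
  U123: {{a,d,e}}
  U134: {{c,e,f}}
  U234: {{a,c,d}} {{b,d,f}} {{c,d,f}}
C dims 5,11,5; δ0: rk 4, SNF 1^4; δ1: rk 5, SNF 1^5
Ȟ^0 = (5 − 4) − 0 = 1, so Ȟ^0 ≅ Z
Ȟ^1 = (11 − 5) − 4 = 2, so Ȟ^1 ≅ Z^2
Ȟ^2 = (5 − 0) − 5 = 0, so Ȟ^2 ≅ 0


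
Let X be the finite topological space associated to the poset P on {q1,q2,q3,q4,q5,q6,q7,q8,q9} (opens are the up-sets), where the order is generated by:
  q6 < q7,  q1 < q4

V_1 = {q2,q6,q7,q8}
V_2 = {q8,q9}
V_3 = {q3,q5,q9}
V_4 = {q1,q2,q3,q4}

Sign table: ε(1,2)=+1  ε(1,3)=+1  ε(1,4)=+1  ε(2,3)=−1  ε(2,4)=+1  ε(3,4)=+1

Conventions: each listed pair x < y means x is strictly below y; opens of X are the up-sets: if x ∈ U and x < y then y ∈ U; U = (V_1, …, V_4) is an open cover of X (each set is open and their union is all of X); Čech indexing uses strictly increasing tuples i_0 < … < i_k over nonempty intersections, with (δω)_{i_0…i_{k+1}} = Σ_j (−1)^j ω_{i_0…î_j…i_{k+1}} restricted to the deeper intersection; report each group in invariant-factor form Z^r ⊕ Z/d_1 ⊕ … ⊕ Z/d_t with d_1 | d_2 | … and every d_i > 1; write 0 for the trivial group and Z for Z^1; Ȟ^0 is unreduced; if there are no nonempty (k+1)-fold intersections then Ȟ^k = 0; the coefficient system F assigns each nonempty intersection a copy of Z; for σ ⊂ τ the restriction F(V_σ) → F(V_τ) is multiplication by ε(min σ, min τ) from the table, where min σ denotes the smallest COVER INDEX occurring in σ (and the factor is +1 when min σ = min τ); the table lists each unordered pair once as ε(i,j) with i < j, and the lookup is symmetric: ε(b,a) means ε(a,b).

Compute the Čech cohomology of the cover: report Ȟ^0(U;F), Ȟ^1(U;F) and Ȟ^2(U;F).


nerve of the cover:
  V12={q8} V14={q2} V23={q9} V34={q3}
C dims 4,4; δ0: rk 4, SNF 1^3·2
Ȟ^0 = (4 − 4) − 0 = 0, so Ȟ^0 ≅ 0
Ȟ^1 = (4 − 0) − 4 = 0 plus torsion [2], so Ȟ^1 ≅ Z/2
Ȟ^2 = (0 − 0) − 0 = 0, so Ȟ^2 ≅ 0

Ȟ^0 ≅ 0, Ȟ^1 ≅ Z/2, Ȟ^2 ≅ 0


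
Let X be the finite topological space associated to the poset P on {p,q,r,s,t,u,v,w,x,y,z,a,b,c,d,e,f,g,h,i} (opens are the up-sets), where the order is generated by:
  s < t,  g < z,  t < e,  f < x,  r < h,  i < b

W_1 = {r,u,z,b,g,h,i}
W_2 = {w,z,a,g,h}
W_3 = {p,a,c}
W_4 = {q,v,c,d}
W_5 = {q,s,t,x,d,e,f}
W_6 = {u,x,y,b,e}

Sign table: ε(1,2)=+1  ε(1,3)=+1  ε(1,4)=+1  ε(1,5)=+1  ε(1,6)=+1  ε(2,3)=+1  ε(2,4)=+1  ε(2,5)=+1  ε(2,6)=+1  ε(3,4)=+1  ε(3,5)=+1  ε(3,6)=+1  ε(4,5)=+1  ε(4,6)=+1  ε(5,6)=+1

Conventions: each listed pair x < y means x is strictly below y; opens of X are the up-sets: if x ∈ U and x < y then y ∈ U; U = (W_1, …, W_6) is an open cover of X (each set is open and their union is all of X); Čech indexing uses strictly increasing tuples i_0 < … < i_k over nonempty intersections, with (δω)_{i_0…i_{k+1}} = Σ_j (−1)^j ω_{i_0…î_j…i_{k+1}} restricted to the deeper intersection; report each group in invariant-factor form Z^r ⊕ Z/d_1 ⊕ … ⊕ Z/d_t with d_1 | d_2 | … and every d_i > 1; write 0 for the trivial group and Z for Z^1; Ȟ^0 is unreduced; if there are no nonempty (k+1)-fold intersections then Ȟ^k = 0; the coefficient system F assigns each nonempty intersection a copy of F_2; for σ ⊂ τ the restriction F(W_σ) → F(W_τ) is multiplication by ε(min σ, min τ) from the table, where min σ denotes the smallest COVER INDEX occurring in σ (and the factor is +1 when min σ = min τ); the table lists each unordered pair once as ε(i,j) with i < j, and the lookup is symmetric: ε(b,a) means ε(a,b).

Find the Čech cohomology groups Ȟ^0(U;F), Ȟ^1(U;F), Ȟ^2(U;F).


nerve simplices:
  W12={z,g,h} W16={u,b} W23={a} W34={c} W45={q,d} W56={x,e}
C dims 6,6; δ0: rk_F2 5
degree 0: 6−5−0 = 1 → Ȟ^0 ≅ Z/2
degree 1: 6−0−5 = 1 → Ȟ^1 ≅ Z/2
degree 2: 0−0−0 = 0 → Ȟ^2 ≅ 0

Ȟ^0 ≅ Z/2,  Ȟ^1 ≅ Z/2,  Ȟ^2 ≅ 0


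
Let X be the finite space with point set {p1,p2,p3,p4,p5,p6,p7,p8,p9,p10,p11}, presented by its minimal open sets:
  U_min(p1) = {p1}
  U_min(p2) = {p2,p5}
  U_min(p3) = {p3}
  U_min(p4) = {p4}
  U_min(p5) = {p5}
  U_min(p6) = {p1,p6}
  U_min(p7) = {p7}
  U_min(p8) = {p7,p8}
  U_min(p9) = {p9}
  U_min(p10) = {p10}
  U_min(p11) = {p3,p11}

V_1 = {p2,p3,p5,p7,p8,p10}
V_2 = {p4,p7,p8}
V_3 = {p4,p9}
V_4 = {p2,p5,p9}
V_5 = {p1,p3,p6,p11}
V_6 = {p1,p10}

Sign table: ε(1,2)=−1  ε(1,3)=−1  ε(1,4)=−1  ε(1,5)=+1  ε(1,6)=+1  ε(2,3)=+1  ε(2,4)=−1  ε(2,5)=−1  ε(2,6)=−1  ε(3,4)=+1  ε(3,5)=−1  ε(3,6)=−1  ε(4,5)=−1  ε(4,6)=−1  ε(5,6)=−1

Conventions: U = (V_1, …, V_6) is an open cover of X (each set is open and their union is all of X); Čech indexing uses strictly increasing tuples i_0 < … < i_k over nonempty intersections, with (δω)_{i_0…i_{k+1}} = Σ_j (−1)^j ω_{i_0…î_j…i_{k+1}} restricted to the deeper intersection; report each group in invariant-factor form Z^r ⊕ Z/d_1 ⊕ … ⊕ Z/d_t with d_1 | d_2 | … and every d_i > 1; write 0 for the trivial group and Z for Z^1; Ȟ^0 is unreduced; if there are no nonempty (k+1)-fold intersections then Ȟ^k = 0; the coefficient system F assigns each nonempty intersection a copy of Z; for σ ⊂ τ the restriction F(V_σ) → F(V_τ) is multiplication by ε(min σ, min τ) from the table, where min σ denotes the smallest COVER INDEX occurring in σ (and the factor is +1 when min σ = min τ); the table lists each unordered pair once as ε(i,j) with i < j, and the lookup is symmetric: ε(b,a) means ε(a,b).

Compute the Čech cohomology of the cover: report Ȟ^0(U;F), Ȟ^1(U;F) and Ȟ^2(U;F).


Ȟ^0 = 0, Ȟ^1 = Z ⊕ Z/2, Ȟ^2 = 0

nerve simplices:
  V12={p7,p8} V14={p2,p5} V15={p3} V16={p10} V23={p4} V34={p9} V56={p1}
C dims 6,7; δ0: rk 6, SNF 1^5·2
degree 0: 6−6−0 = 0 → Ȟ^0 ≅ 0
degree 1: 7−0−6 = 1 plus torsion [2] → Ȟ^1 ≅ Z ⊕ Z/2
degree 2: 0−0−0 = 0 → Ȟ^2 ≅ 0


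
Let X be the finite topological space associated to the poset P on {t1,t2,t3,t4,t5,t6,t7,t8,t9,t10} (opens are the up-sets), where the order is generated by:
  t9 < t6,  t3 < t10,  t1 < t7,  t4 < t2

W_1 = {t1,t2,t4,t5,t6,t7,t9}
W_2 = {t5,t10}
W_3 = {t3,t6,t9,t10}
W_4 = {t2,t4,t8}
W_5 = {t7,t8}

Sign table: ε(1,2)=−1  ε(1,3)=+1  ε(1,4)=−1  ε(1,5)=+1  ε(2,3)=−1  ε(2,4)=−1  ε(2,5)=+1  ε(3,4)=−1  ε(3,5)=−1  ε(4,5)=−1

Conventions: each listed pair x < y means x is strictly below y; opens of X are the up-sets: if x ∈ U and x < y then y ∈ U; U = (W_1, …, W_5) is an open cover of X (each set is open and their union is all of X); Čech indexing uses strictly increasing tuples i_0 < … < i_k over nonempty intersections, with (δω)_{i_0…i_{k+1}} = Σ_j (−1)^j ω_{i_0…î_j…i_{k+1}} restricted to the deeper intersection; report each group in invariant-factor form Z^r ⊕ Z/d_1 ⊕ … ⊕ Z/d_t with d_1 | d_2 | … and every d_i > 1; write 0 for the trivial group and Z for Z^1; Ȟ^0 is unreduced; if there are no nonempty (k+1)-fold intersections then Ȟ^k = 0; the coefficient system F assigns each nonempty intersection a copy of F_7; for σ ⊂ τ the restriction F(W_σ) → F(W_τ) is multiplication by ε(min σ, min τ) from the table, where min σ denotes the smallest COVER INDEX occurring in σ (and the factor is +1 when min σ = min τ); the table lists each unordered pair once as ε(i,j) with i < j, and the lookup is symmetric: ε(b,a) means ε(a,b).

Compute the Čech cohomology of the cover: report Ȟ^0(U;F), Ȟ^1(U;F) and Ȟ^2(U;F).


intersection data:
  W12={t5} W13={t6,t9} W14={t2,t4} W15={t7} W23={t10} W45={t8}
C dims 5,6; δ0: rk_F7 4
Ȟ^0 = (5 − 4) − 0 = 1, so Ȟ^0 ≅ Z/7
Ȟ^1 = (6 − 0) − 4 = 2, so Ȟ^1 ≅ Z/7 ⊕ Z/7
Ȟ^2 = (0 − 0) − 0 = 0, so Ȟ^2 ≅ 0

Ȟ^0 ≅ Z/7; Ȟ^1 ≅ Z/7 ⊕ Z/7; Ȟ^2 ≅ 0


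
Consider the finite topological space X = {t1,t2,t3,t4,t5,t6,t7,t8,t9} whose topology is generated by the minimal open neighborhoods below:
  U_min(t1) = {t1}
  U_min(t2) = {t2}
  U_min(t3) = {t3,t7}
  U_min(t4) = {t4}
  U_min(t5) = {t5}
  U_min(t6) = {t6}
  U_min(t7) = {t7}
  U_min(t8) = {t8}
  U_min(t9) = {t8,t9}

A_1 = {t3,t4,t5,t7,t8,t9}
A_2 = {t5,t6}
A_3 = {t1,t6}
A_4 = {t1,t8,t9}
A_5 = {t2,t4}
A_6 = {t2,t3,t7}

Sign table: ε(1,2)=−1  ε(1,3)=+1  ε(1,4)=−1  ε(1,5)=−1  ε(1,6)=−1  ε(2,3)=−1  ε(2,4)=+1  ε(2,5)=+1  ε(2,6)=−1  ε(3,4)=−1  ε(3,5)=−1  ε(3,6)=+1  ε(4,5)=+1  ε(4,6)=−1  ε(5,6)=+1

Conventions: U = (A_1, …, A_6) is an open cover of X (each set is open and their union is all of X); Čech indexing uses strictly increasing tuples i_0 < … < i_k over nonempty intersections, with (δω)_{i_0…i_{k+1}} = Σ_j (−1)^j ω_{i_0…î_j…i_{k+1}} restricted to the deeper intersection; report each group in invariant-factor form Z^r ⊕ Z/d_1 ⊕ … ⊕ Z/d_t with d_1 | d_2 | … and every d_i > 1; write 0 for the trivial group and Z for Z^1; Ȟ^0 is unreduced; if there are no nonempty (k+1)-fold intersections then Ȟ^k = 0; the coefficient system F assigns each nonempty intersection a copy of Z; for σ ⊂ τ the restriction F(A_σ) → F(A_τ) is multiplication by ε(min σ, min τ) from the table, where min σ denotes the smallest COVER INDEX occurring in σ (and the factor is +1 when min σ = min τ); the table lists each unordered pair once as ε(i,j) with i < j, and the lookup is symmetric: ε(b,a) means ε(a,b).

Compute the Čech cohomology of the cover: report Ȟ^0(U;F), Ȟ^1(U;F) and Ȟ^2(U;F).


Ȟ^0 ≅ Z, Ȟ^1 ≅ Z^2 and Ȟ^2 ≅ 0

nonempty intersections:
  A12={t5} A14={t8,t9} A15={t4} A16={t3,t7} A23={t6} A34={t1} A56={t2}
C dims 6,7; δ0: rk 5, SNF 1^5
Ȟ^0: (6−5)−0=1 ⇒ Z
Ȟ^1: (7−0)−5=2 ⇒ Z^2
Ȟ^2: (0−0)−0=0 ⇒ 0


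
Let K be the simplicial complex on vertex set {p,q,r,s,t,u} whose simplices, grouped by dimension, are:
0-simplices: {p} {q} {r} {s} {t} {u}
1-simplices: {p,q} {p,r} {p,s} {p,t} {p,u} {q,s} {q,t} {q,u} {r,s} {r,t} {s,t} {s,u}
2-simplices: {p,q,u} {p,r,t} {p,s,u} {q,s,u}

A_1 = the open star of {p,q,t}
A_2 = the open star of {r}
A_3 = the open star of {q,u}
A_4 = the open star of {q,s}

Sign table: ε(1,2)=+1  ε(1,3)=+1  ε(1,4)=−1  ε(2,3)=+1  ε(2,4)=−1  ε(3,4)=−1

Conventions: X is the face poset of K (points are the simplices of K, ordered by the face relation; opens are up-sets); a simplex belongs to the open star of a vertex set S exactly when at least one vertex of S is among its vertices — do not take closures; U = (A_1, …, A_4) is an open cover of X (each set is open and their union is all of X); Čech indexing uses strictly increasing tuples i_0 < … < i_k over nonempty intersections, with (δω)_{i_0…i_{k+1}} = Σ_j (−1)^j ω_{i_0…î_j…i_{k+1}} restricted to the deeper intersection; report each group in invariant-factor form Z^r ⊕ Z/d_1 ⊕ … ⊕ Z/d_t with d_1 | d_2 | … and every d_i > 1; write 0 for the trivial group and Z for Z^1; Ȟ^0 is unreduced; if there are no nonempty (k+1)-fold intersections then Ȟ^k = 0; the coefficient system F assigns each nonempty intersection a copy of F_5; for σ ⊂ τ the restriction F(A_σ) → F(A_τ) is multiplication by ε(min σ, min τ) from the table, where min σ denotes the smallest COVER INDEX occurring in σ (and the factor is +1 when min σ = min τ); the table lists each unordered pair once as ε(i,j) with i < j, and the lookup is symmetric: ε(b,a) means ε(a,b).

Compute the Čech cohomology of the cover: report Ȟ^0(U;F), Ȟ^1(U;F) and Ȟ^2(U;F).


intersection data:
  A1={{p},{q},{t},{p,q},{p,r},{p,s},{p,t},{p,u},{q,s},{q,t},{q,u},{r,t},{s,t},{p,q,u},{p,r,t},{p,s,u},{q,s,u}} A2={{r},{p,r},{r,s},{r,t},{p,r,t}} A3={{q},{u},{p,q},{p,u},{q,s},{q,t},{q,u},{s,u},{p,q,u},{p,s,u},{q,s,u}} A4={{q},{s},{p,q},{p,s},{q,s},{q,t},{q,u},{r,s},{s,t},{s,u},{p,q,u},{p,s,u},{q,s,u}}
  A12={{p,r},{r,t},{p,r,t}} A13={{q},{p,q},{p,u},{q,s},{q,t},{q,u},{p,q,u},{p,s,u},{q,s,u}} A14={{q},{p,q},{p,s},{q,s},{q,t},{q,u},{s,t},{p,q,u},{p,s,u},{q,s,u}} A24={{r,s}} A34={{q},{p,q},{q,s},{q,t},{q,u},{s,u},{p,q,u},{p,s,u},{q,s,u}}
  A134={{q},{p,q},{q,s},{q,t},{q,u},{p,q,u},{p,s,u},{q,s,u}}
C dims 4,5,1; δ0: rk_F5 3; δ1: rk_F5 1
Ȟ^0 = (4 − 3) − 0 = 1, so Ȟ^0 ≅ Z/5
Ȟ^1 = (5 − 1) − 3 = 1, so Ȟ^1 ≅ Z/5
Ȟ^2 = (1 − 0) − 1 = 0, so Ȟ^2 ≅ 0

Ȟ^0 ≅ Z/5,  Ȟ^1 ≅ Z/5,  Ȟ^2 ≅ 0


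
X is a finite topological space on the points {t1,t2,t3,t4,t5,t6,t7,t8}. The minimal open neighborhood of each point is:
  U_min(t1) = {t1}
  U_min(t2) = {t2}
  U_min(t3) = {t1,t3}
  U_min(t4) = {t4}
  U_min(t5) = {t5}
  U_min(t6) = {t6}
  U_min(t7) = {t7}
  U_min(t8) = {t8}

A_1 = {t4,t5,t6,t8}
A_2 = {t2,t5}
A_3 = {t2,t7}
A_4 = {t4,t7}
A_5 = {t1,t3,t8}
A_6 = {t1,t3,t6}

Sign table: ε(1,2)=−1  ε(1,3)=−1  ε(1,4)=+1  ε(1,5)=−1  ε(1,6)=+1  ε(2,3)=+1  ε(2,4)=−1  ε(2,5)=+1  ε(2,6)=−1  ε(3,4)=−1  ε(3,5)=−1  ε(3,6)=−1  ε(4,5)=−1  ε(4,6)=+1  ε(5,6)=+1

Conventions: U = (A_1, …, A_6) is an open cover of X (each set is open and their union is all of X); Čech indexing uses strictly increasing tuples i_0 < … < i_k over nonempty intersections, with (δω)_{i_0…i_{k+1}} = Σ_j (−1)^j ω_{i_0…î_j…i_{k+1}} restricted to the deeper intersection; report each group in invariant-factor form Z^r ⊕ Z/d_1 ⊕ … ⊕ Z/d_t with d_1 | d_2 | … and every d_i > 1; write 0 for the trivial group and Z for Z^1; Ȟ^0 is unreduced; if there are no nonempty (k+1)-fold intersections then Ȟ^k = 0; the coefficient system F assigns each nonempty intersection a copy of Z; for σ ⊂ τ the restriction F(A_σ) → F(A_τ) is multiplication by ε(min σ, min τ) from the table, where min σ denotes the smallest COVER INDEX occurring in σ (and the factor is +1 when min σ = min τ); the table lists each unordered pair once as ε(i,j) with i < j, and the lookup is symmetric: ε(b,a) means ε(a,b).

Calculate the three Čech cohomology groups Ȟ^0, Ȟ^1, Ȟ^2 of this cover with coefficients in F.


Ȟ^0(U;F) ≅ 0, Ȟ^1(U;F) ≅ Z ⊕ Z/2 and Ȟ^2(U;F) ≅ 0

nonempty intersections:
  A12={t5} A14={t4} A15={t8} A16={t6} A23={t2} A34={t7} A56={t1,t3}
C dims 6,7; δ0: rk 6, SNF 1^5·2
Ȟ^0: (6−6)−0=0 ⇒ 0
Ȟ^1: (7−0)−6=1 plus torsion [2] ⇒ Z ⊕ Z/2
Ȟ^2: (0−0)−0=0 ⇒ 0


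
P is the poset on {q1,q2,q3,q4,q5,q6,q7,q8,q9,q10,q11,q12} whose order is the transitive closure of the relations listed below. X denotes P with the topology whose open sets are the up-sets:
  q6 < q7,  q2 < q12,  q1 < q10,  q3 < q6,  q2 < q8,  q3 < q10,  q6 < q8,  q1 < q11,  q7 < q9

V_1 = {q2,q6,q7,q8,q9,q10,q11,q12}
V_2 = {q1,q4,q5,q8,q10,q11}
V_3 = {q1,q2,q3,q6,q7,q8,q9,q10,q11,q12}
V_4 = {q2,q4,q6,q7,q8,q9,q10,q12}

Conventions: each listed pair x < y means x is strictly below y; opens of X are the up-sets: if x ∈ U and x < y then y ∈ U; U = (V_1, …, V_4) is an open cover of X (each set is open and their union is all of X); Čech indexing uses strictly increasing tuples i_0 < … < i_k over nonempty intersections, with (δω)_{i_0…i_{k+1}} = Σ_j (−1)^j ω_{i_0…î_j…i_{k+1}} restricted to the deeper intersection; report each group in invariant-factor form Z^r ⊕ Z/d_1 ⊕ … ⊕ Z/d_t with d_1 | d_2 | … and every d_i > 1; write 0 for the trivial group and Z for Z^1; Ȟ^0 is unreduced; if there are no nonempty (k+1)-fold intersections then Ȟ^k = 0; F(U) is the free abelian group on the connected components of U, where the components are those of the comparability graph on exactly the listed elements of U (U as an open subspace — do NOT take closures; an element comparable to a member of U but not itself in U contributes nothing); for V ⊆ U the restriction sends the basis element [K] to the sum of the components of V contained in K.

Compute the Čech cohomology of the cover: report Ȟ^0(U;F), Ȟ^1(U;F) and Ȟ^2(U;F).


Ȟ^0 = Z^3, Ȟ^1 = 0 and Ȟ^2 = 0

intersection data:
  V12={q8,q10,q11} V13={q2,q6,q7,q8,q9,q10,q11,q12} V14={q2,q6,q7,q8,q9,q10,q12} V23={q1,q8,q10,q11} V24={q4,q8,q10} V34={q2,q6,q7,q8,q9,q10,q12}
  V123={q8,q10,q11} V124={q8,q10} V134={q2,q6,q7,q8,q9,q10,q12} V234={q8,q10}
  V1234={q8,q10}
components per intersection:
  V1: {q2,q6,q7,q8,q9,q12} {q10} {q11}
  V2: {q1,q10,q11} {q4} {q5} {q8}
  V3: {q1,q2,q3,q6,q7,q8,q9,q10,q11,q12}
  V4: {q2,q6,q7,q8,q9,q12} {q4} {q10}
  V12: {q8} {q10} {q11}
  V13: {q2,q6,q7,q8,q9,q12} {q10} {q11}
  V14: {q2,q6,q7,q8,q9,q12} {q10}
  V23: {q1,q10,q11} {q8}
  V24: {q4} {q8} {q10}
  V34: {q2,q6,q7,q8,q9,q12} {q10}
  V123: {q8} {q10} {q11}
  V124: {q8} {q10}
  V134: {q2,q6,q7,q8,q9,q12} {q10}
  V234: {q8} {q10}
  V1234: {q8} {q10}
C dims 11,15,9,2; δ0: rk 8, SNF 1^8; δ1: rk 7, SNF 1^7; δ2: rk 2, SNF 1^2
Ȟ^0 = (11 − 8) − 0 = 3, so Ȟ^0 ≅ Z^3
Ȟ^1 = (15 − 7) − 8 = 0, so Ȟ^1 ≅ 0
Ȟ^2 = (9 − 2) − 7 = 0, so Ȟ^2 ≅ 0
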